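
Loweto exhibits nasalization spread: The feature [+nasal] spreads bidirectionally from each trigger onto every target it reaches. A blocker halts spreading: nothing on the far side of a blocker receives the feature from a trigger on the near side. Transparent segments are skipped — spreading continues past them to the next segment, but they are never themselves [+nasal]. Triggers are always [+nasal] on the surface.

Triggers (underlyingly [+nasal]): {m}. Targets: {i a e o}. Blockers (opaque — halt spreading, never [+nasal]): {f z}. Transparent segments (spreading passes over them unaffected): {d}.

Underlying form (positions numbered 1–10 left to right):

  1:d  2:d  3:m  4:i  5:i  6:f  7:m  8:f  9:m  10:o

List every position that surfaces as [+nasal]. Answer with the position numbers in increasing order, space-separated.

3 4 5 7 9 10

From /m/ at 3 rightward: 4 /i/ → [+nasal]; 5 /i/ → [+nasal]; 6 /f/ blocks.
From /m/ at 3 leftward: 2 /d/ transparent; 1 /d/ transparent; word edge.
From /m/ at 7 rightward: 8 /f/ blocks.
From /m/ at 7 leftward: 6 /f/ blocks.
From /m/ at 9 rightward: 10 /o/ → [+nasal]; word edge.
From /m/ at 9 leftward: 8 /f/ blocks.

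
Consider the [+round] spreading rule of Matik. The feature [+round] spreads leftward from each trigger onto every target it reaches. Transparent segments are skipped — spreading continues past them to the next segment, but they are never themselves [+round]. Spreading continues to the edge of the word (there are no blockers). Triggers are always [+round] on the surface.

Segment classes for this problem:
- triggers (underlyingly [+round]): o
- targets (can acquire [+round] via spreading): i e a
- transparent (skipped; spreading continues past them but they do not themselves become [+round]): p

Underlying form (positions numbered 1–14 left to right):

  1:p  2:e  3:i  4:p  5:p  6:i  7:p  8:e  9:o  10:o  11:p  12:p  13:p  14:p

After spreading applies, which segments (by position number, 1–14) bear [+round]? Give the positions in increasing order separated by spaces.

From /o/ at 9 leftward: 8 /e/ → [+round]; 7 /p/ transparent; 6 /i/ → [+round]; 5 /p/ transparent; 4 /p/ transparent; 3 /i/ → [+round]; 2 /e/ → [+round]; 1 /p/ transparent; word edge.
From /o/ at 10 leftward: 9 /o/ is itself a trigger — this domain ends here.

2 3 6 8 9 10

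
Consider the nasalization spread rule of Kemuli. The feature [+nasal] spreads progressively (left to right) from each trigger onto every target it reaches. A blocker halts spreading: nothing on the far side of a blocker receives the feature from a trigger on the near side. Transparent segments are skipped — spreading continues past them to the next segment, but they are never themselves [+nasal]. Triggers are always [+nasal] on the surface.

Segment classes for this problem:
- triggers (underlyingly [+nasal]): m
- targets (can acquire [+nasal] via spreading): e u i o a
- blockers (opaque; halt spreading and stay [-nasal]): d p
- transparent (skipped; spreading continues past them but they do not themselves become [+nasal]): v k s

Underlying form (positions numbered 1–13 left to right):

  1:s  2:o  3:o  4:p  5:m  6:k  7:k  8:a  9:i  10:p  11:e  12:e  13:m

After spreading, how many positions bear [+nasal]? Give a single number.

4

From /m/ at 5 rightward: 6 /k/ transparent; 7 /k/ transparent; 8 /a/ → [+nasal]; 9 /i/ → [+nasal]; 10 /p/ blocks.
From /m/ at 13 rightward: word edge.
Targets with no active source: positions 2 3 11 12 stay [-nasal].
[+nasal] positions on the surface: 5 8 9 13.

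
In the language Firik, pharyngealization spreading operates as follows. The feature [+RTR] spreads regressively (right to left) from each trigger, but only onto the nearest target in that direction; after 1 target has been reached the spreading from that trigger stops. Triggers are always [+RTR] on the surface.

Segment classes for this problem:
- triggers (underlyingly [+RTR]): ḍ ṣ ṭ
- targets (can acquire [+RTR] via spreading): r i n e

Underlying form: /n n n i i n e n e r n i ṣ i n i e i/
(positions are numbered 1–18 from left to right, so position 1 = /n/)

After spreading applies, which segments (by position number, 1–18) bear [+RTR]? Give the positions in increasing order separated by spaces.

From /ṣ/ at 13 leftward: 12 /i/ → [+RTR]; bound reached.
Targets with no active source: positions 1 2 3 4 5 6 7 8 9 10 11 14 15 16 17 18 stay [-emphatic].

12 13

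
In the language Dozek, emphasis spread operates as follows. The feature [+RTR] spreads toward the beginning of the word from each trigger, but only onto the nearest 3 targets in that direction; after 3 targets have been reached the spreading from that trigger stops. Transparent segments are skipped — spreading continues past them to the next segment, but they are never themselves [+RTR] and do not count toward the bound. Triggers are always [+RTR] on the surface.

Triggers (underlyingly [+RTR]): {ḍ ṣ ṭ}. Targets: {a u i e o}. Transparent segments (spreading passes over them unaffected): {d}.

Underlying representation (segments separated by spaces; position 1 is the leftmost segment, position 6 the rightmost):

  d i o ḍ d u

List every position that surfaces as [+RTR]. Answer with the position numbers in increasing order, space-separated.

2 3 4

From /ḍ/ at 4 leftward: 3 /o/ → [+RTR]; 2 /i/ → [+RTR]; 1 /d/ transparent; word edge.
Target with no active source: position 6 stays [-emphatic].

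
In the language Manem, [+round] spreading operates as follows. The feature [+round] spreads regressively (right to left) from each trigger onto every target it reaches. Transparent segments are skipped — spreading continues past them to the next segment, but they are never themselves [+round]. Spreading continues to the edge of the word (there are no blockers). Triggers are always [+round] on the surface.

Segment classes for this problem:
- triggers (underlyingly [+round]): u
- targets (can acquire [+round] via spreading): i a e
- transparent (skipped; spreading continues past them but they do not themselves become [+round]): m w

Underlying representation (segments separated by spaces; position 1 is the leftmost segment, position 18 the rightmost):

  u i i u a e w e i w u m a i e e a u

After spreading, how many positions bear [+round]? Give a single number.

15

From /u/ at 1 leftward: word edge.
From /u/ at 4 leftward: 3 /i/ → [+round]; 2 /i/ → [+round]; 1 /u/ is itself a trigger — this domain ends here.
From /u/ at 11 leftward: 10 /w/ transparent; 9 /i/ → [+round]; 8 /e/ → [+round]; 7 /w/ transparent; 6 /e/ → [+round]; 5 /a/ → [+round]; 4 /u/ is itself a trigger — this domain ends here.
From /u/ at 18 leftward: 17 /a/ → [+round]; 16 /e/ → [+round]; 15 /e/ → [+round]; 14 /i/ → [+round]; 13 /a/ → [+round]; 12 /m/ transparent; 11 /u/ is itself a trigger — this domain ends here.
[+round] positions on the surface: 1 2 3 4 5 6 8 9 11 13 14 15 16 17 18.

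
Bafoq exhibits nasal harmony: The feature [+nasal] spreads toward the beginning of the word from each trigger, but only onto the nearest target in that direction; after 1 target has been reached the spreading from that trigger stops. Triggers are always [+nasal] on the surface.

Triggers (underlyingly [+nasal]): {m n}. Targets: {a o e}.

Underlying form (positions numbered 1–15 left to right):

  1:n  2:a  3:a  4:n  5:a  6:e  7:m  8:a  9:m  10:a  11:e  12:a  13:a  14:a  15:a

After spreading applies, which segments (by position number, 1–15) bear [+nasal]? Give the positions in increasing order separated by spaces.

From /n/ at 1 leftward: word edge.
From /n/ at 4 leftward: 3 /a/ → [+nasal]; bound reached.
From /m/ at 7 leftward: 6 /e/ → [+nasal]; bound reached.
From /m/ at 9 leftward: 8 /a/ → [+nasal]; bound reached.
Targets with no active source: positions 2 5 10 11 12 13 14 15 stay [-nasal].

1 3 4 6 7 8 9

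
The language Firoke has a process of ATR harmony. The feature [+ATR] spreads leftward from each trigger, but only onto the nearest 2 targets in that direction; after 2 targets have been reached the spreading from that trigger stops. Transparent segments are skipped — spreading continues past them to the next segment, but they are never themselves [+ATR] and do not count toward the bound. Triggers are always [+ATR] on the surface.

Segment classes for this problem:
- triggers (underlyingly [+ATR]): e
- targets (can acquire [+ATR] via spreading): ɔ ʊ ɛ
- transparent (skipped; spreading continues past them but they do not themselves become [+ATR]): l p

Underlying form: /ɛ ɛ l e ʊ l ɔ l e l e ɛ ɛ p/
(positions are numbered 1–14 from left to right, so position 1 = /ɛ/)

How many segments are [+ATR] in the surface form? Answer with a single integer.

From /e/ at 4 leftward: 3 /l/ transparent; 2 /ɛ/ → [+ATR]; 1 /ɛ/ → [+ATR]; bound reached.
From /e/ at 9 leftward: 8 /l/ transparent; 7 /ɔ/ → [+ATR]; 6 /l/ transparent; 5 /ʊ/ → [+ATR]; bound reached.
From /e/ at 11 leftward: 10 /l/ transparent; 9 /e/ is itself a trigger — this domain ends here.
Targets with no active source: positions 12 13 stay [-ATR].
[+ATR] positions on the surface: 1 2 4 5 7 9 11.

7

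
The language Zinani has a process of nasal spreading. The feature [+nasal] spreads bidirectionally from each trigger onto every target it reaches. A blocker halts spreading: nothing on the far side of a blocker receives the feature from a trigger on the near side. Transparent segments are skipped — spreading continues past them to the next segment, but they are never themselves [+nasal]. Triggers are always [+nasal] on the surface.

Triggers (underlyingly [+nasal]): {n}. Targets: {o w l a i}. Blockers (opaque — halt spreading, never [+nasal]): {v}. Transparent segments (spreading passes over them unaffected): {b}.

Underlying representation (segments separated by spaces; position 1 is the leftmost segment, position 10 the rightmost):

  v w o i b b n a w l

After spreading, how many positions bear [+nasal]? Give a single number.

From /n/ at 7 rightward: 8 /a/ → [+nasal]; 9 /w/ → [+nasal]; 10 /l/ → [+nasal]; word edge.
From /n/ at 7 leftward: 6 /b/ transparent; 5 /b/ transparent; 4 /i/ → [+nasal]; 3 /o/ → [+nasal]; 2 /w/ → [+nasal]; 1 /v/ blocks.
[+nasal] positions on the surface: 2 3 4 7 8 9 10.

7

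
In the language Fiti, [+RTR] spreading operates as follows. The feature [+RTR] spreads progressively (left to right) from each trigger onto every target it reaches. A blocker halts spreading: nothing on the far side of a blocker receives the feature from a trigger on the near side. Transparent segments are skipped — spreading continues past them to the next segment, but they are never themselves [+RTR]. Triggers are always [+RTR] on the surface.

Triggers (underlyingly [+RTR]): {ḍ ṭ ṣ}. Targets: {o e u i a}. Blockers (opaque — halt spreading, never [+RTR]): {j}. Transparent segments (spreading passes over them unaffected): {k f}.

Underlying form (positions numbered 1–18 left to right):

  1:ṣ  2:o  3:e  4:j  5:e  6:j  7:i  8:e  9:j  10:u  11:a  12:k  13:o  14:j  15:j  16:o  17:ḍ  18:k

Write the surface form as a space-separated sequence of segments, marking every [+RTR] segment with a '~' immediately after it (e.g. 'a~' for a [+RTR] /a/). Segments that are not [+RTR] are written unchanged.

From /ṣ/ at 1 rightward: 2 /o/ → [+RTR]; 3 /e/ → [+RTR]; 4 /j/ blocks.
From /ḍ/ at 17 rightward: 18 /k/ transparent; word edge.
Targets with no active source: positions 5 7 8 10 11 13 16 stay [-emphatic].
[+RTR] positions on the surface: 1 2 3 17.

ṣ~ o~ e~ j e j i e j u a k o j j o ḍ~ k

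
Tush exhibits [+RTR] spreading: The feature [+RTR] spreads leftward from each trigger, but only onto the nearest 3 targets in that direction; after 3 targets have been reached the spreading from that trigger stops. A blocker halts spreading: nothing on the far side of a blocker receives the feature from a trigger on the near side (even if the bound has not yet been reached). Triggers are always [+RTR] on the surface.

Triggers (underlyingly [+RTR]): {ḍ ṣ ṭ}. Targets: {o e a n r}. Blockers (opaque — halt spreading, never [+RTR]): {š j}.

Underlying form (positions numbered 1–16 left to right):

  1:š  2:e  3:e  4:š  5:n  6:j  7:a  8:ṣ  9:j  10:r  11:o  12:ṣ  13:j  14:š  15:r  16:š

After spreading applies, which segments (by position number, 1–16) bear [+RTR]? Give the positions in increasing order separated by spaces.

From /ṣ/ at 8 leftward: 7 /a/ → [+RTR]; 6 /j/ blocks.
From /ṣ/ at 12 leftward: 11 /o/ → [+RTR]; 10 /r/ → [+RTR]; 9 /j/ blocks.
Targets with no active source: positions 2 3 5 15 stay [-emphatic].

7 8 10 11 12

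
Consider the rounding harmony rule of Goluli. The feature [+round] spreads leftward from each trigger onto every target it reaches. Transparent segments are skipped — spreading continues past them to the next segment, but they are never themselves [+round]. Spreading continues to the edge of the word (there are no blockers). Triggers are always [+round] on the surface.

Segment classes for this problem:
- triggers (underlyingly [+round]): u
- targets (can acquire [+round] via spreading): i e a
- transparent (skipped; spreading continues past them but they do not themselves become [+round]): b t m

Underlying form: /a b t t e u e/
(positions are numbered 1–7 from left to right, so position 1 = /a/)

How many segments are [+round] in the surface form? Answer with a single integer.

From /u/ at 6 leftward: 5 /e/ → [+round]; 4 /t/ transparent; 3 /t/ transparent; 2 /b/ transparent; 1 /a/ → [+round]; word edge.
Target with no active source: position 7 stays [-round].
[+round] positions on the surface: 1 5 6.

3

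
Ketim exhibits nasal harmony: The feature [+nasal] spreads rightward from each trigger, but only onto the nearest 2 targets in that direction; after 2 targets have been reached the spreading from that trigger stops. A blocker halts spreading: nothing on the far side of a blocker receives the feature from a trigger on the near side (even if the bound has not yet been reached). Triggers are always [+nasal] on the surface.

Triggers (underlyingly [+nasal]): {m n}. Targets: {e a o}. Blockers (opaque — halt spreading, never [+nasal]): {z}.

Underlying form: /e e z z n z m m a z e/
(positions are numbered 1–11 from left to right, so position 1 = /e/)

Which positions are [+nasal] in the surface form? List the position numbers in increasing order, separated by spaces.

From /n/ at 5 rightward: 6 /z/ blocks.
From /m/ at 7 rightward: 8 /m/ is itself a trigger — this domain ends here.
From /m/ at 8 rightward: 9 /a/ → [+nasal]; 10 /z/ blocks.
Targets with no active source: positions 1 2 11 stay [-nasal].

5 7 8 9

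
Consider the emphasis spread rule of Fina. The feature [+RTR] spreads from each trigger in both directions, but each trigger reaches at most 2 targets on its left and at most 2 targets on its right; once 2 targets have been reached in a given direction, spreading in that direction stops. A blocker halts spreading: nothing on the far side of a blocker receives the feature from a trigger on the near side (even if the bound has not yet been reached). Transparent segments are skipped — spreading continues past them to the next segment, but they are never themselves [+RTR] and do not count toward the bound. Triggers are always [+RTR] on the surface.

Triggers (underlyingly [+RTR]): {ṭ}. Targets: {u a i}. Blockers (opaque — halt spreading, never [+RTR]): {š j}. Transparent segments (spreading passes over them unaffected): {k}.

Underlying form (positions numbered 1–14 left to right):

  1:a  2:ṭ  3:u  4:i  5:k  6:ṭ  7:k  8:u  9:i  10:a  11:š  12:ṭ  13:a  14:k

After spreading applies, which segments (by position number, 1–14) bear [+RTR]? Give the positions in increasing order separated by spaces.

1 2 3 4 6 8 9 12 13

From /ṭ/ at 2 rightward: 3 /u/ → [+RTR]; 4 /i/ → [+RTR]; bound reached.
From /ṭ/ at 2 leftward: 1 /a/ → [+RTR]; word edge.
From /ṭ/ at 6 rightward: 7 /k/ transparent; 8 /u/ → [+RTR]; 9 /i/ → [+RTR]; bound reached.
From /ṭ/ at 6 leftward: 5 /k/ transparent; 4 /i/ → [+RTR]; 3 /u/ → [+RTR]; bound reached.
From /ṭ/ at 12 rightward: 13 /a/ → [+RTR]; 14 /k/ transparent; word edge.
From /ṭ/ at 12 leftward: 11 /š/ blocks.
Target with no active source: position 10 stays [-emphatic].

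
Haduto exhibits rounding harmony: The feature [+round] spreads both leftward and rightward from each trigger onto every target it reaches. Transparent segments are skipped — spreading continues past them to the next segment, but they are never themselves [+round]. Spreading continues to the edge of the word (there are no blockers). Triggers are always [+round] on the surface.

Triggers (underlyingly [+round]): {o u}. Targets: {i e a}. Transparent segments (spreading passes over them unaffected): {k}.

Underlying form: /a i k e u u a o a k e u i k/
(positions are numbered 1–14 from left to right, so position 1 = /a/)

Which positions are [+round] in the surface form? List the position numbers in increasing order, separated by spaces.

1 2 4 5 6 7 8 9 11 12 13

From /u/ at 5 rightward: 6 /u/ is itself a trigger — this domain ends here.
From /u/ at 5 leftward: 4 /e/ → [+round]; 3 /k/ transparent; 2 /i/ → [+round]; 1 /a/ → [+round]; word edge.
From /u/ at 6 rightward: 7 /a/ → [+round]; 8 /o/ is itself a trigger — this domain ends here.
From /u/ at 6 leftward: 5 /u/ is itself a trigger — this domain ends here.
From /o/ at 8 rightward: 9 /a/ → [+round]; 10 /k/ transparent; 11 /e/ → [+round]; 12 /u/ is itself a trigger — this domain ends here.
From /o/ at 8 leftward: 7 /a/ → [+round]; 6 /u/ is itself a trigger — this domain ends here.
From /u/ at 12 rightward: 13 /i/ → [+round]; 14 /k/ transparent; word edge.
From /u/ at 12 leftward: 11 /e/ → [+round]; 10 /k/ transparent; 9 /a/ → [+round]; 8 /o/ is itself a trigger — this domain ends here.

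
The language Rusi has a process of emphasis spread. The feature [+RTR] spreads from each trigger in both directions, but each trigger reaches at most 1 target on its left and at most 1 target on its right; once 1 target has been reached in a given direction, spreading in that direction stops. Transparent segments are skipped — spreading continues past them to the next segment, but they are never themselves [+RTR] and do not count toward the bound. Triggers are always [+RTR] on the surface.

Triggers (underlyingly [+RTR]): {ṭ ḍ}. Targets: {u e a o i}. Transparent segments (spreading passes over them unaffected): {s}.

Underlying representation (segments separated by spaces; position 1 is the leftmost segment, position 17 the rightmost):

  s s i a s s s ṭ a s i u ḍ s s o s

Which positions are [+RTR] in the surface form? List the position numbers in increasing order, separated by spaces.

4 8 9 12 13 16

From /ṭ/ at 8 rightward: 9 /a/ → [+RTR]; bound reached.
From /ṭ/ at 8 leftward: 7 /s/ transparent; 6 /s/ transparent; 5 /s/ transparent; 4 /a/ → [+RTR]; bound reached.
From /ḍ/ at 13 rightward: 14 /s/ transparent; 15 /s/ transparent; 16 /o/ → [+RTR]; bound reached.
From /ḍ/ at 13 leftward: 12 /u/ → [+RTR]; bound reached.
Targets with no active source: positions 3 11 stay [-emphatic].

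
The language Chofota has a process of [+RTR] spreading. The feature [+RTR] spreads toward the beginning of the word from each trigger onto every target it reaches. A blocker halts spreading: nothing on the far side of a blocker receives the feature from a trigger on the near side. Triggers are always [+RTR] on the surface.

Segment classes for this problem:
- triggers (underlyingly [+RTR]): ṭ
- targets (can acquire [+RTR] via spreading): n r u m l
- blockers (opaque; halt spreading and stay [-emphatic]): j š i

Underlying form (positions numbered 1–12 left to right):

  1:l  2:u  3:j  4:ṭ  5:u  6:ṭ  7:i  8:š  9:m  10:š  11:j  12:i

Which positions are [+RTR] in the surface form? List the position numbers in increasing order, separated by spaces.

From /ṭ/ at 4 leftward: 3 /j/ blocks.
From /ṭ/ at 6 leftward: 5 /u/ → [+RTR]; 4 /ṭ/ is itself a trigger — this domain ends here.
Targets with no active source: positions 1 2 9 stay [-emphatic].

4 5 6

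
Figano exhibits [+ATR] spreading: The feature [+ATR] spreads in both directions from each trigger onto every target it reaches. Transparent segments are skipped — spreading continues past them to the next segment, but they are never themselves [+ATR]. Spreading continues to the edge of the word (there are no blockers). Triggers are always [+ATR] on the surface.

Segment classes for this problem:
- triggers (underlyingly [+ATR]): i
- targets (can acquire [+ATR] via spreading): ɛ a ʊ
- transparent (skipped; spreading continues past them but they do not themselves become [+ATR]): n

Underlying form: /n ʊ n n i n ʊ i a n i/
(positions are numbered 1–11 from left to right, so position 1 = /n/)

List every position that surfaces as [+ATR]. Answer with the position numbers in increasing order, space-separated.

2 5 7 8 9 11

From /i/ at 5 rightward: 6 /n/ transparent; 7 /ʊ/ → [+ATR]; 8 /i/ is itself a trigger — this domain ends here.
From /i/ at 5 leftward: 4 /n/ transparent; 3 /n/ transparent; 2 /ʊ/ → [+ATR]; 1 /n/ transparent; word edge.
From /i/ at 8 rightward: 9 /a/ → [+ATR]; 10 /n/ transparent; 11 /i/ is itself a trigger — this domain ends here.
From /i/ at 8 leftward: 7 /ʊ/ → [+ATR]; 6 /n/ transparent; 5 /i/ is itself a trigger — this domain ends here.
From /i/ at 11 rightward: word edge.
From /i/ at 11 leftward: 10 /n/ transparent; 9 /a/ → [+ATR]; 8 /i/ is itself a trigger — this domain ends here.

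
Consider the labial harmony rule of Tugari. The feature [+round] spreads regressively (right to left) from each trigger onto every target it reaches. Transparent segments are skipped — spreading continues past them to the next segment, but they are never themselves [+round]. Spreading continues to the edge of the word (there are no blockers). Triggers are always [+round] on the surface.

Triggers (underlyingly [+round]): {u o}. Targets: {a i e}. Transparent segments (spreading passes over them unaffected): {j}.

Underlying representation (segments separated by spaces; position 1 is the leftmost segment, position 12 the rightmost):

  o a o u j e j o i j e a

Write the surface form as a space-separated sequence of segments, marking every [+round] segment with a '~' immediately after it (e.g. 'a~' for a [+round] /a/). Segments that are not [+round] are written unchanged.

o~ a~ o~ u~ j e~ j o~ i j e a

From /o/ at 1 leftward: word edge.
From /o/ at 3 leftward: 2 /a/ → [+round]; 1 /o/ is itself a trigger — this domain ends here.
From /u/ at 4 leftward: 3 /o/ is itself a trigger — this domain ends here.
From /o/ at 8 leftward: 7 /j/ transparent; 6 /e/ → [+round]; 5 /j/ transparent; 4 /u/ is itself a trigger — this domain ends here.
Targets with no active source: positions 9 11 12 stay [-round].
[+round] positions on the surface: 1 2 3 4 6 8.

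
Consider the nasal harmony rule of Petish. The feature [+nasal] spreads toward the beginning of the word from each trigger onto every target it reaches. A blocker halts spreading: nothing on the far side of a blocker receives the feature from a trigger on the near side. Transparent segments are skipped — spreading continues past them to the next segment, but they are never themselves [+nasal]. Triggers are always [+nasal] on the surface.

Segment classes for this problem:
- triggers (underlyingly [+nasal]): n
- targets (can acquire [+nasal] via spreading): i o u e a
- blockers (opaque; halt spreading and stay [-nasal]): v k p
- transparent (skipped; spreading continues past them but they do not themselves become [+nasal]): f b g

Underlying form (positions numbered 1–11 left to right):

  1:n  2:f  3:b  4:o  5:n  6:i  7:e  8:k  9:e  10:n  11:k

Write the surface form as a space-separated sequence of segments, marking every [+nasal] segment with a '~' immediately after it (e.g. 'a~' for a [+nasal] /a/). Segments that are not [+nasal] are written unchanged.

n~ f b o~ n~ i e k e~ n~ k

From /n/ at 1 leftward: word edge.
From /n/ at 5 leftward: 4 /o/ → [+nasal]; 3 /b/ transparent; 2 /f/ transparent; 1 /n/ is itself a trigger — this domain ends here.
From /n/ at 10 leftward: 9 /e/ → [+nasal]; 8 /k/ blocks.
Targets with no active source: positions 6 7 stay [-nasal].
[+nasal] positions on the surface: 1 4 5 9 10.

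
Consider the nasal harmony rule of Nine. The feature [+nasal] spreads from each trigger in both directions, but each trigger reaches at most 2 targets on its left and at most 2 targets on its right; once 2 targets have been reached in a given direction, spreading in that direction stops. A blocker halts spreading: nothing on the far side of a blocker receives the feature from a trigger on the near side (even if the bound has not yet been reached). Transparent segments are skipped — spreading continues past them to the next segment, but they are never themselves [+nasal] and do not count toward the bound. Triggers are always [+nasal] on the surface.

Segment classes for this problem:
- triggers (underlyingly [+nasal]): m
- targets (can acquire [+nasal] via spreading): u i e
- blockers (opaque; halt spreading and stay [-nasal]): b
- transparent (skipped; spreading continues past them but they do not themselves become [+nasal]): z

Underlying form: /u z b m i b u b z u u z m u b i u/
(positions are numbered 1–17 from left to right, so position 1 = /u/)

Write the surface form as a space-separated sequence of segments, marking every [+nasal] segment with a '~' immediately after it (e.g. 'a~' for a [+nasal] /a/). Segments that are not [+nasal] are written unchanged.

u z b m~ i~ b u b z u~ u~ z m~ u~ b i u

From /m/ at 4 rightward: 5 /i/ → [+nasal]; 6 /b/ blocks.
From /m/ at 4 leftward: 3 /b/ blocks.
From /m/ at 13 rightward: 14 /u/ → [+nasal]; 15 /b/ blocks.
From /m/ at 13 leftward: 12 /z/ transparent; 11 /u/ → [+nasal]; 10 /u/ → [+nasal]; bound reached.
Targets with no active source: positions 1 7 16 17 stay [-nasal].
[+nasal] positions on the surface: 4 5 10 11 13 14.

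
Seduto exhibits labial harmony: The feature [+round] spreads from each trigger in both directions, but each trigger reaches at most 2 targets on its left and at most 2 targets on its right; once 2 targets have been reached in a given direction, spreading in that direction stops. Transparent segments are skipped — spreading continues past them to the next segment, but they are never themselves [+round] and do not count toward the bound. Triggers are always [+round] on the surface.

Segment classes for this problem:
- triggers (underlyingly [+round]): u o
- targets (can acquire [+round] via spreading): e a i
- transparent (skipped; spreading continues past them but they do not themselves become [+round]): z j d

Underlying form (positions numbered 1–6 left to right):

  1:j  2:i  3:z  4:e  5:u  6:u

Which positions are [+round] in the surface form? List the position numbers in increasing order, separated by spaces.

From /u/ at 5 rightward: 6 /u/ is itself a trigger — this domain ends here.
From /u/ at 5 leftward: 4 /e/ → [+round]; 3 /z/ transparent; 2 /i/ → [+round]; bound reached.
From /u/ at 6 rightward: word edge.
From /u/ at 6 leftward: 5 /u/ is itself a trigger — this domain ends here.

2 4 5 6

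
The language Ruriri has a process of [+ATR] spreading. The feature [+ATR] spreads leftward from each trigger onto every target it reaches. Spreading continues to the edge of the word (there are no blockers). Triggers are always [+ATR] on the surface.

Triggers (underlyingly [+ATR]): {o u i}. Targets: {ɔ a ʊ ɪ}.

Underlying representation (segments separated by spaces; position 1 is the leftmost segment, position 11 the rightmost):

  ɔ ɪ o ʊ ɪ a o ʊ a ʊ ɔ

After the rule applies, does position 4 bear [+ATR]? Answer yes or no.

yes

From /o/ at 3 leftward: 2 /ɪ/ → [+ATR]; 1 /ɔ/ → [+ATR]; word edge.
From /o/ at 7 leftward: 6 /a/ → [+ATR]; 5 /ɪ/ → [+ATR]; 4 /ʊ/ → [+ATR]; 3 /o/ is itself a trigger — this domain ends here.
Targets with no active source: positions 8 9 10 11 stay [-ATR].
[+ATR] positions on the surface: 1 2 3 4 5 6 7.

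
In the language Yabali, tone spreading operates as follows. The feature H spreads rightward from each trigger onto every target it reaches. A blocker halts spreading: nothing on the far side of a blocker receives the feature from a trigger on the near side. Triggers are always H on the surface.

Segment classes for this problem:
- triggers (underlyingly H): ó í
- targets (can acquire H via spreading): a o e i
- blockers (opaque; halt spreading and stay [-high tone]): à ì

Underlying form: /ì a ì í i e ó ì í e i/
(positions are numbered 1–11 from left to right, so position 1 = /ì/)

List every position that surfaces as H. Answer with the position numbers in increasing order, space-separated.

4 5 6 7 9 10 11

From /í/ at 4 rightward: 5 /i/ → H; 6 /e/ → H; 7 /ó/ is itself a trigger — this domain ends here.
From /ó/ at 7 rightward: 8 /ì/ blocks.
From /í/ at 9 rightward: 10 /e/ → H; 11 /i/ → H; word edge.
Target with no active source: position 2 stays [-high tone].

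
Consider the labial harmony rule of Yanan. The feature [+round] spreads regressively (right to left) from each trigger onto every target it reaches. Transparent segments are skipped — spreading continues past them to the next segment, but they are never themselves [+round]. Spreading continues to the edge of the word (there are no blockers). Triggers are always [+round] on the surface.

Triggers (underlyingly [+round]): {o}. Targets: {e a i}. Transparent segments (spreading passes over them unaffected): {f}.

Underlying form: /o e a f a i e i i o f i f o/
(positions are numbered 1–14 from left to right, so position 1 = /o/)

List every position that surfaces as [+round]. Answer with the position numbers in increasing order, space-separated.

From /o/ at 1 leftward: word edge.
From /o/ at 10 leftward: 9 /i/ → [+round]; 8 /i/ → [+round]; 7 /e/ → [+round]; 6 /i/ → [+round]; 5 /a/ → [+round]; 4 /f/ transparent; 3 /a/ → [+round]; 2 /e/ → [+round]; 1 /o/ is itself a trigger — this domain ends here.
From /o/ at 14 leftward: 13 /f/ transparent; 12 /i/ → [+round]; 11 /f/ transparent; 10 /o/ is itself a trigger — this domain ends here.

1 2 3 5 6 7 8 9 10 12 14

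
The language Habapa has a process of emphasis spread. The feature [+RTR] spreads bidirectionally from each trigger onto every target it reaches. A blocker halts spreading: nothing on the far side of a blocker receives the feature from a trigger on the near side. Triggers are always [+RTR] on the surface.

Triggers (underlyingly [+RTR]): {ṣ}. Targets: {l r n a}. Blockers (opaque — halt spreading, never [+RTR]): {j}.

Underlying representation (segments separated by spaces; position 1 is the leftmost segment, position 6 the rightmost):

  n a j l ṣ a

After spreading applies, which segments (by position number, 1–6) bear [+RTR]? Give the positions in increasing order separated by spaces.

4 5 6

From /ṣ/ at 5 rightward: 6 /a/ → [+RTR]; word edge.
From /ṣ/ at 5 leftward: 4 /l/ → [+RTR]; 3 /j/ blocks.
Targets with no active source: positions 1 2 stay [-emphatic].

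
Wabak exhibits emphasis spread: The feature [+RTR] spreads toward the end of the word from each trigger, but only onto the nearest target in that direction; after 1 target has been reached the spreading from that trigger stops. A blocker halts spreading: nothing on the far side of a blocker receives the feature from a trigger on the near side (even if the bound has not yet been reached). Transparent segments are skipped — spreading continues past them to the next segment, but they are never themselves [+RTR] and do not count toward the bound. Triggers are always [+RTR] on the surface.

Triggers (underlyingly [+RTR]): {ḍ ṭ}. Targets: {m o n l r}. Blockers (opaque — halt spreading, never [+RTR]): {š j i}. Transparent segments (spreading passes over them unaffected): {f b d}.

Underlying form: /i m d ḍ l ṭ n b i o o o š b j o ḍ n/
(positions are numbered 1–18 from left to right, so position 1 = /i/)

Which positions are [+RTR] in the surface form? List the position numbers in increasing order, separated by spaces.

From /ḍ/ at 4 rightward: 5 /l/ → [+RTR]; bound reached.
From /ṭ/ at 6 rightward: 7 /n/ → [+RTR]; bound reached.
From /ḍ/ at 17 rightward: 18 /n/ → [+RTR]; bound reached.
Targets with no active source: positions 2 10 11 12 16 stay [-emphatic].

4 5 6 7 17 18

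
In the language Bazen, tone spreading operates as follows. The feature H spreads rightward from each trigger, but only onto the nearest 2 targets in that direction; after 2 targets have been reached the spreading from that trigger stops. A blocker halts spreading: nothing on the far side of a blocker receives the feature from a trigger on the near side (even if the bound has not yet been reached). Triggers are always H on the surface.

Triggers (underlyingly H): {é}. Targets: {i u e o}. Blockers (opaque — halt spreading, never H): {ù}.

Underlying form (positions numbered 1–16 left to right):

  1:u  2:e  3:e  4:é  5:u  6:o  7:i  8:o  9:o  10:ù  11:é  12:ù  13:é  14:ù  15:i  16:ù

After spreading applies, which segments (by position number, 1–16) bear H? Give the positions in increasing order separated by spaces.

From /é/ at 4 rightward: 5 /u/ → H; 6 /o/ → H; bound reached.
From /é/ at 11 rightward: 12 /ù/ blocks.
From /é/ at 13 rightward: 14 /ù/ blocks.
Targets with no active source: positions 1 2 3 7 8 9 15 stay [-high tone].

4 5 6 11 13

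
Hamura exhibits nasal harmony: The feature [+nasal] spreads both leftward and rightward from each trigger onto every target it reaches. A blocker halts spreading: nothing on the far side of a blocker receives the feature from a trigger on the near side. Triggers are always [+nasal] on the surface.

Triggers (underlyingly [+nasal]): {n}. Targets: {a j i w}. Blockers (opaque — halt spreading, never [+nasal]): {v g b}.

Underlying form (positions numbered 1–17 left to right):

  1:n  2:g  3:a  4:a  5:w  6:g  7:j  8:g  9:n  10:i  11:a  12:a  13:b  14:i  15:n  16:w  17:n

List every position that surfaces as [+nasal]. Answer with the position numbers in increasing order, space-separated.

1 9 10 11 12 14 15 16 17

From /n/ at 1 rightward: 2 /g/ blocks.
From /n/ at 1 leftward: word edge.
From /n/ at 9 rightward: 10 /i/ → [+nasal]; 11 /a/ → [+nasal]; 12 /a/ → [+nasal]; 13 /b/ blocks.
From /n/ at 9 leftward: 8 /g/ blocks.
From /n/ at 15 rightward: 16 /w/ → [+nasal]; 17 /n/ is itself a trigger — this domain ends here.
From /n/ at 15 leftward: 14 /i/ → [+nasal]; 13 /b/ blocks.
From /n/ at 17 rightward: word edge.
From /n/ at 17 leftward: 16 /w/ → [+nasal]; 15 /n/ is itself a trigger — this domain ends here.
Targets with no active source: positions 3 4 5 7 stay [-nasal].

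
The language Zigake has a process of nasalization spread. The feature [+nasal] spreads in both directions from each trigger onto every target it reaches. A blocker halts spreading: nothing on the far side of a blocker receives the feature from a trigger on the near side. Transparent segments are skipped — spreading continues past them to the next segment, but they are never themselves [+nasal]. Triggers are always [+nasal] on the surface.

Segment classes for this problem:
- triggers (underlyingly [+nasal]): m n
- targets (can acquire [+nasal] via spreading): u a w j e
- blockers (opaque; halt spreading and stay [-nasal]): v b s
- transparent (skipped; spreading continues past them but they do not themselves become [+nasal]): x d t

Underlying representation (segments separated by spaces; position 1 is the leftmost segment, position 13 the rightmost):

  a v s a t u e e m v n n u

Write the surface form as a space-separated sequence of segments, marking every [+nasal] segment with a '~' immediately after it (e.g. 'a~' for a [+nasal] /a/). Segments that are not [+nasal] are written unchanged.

a v s a~ t u~ e~ e~ m~ v n~ n~ u~

From /m/ at 9 rightward: 10 /v/ blocks.
From /m/ at 9 leftward: 8 /e/ → [+nasal]; 7 /e/ → [+nasal]; 6 /u/ → [+nasal]; 5 /t/ transparent; 4 /a/ → [+nasal]; 3 /s/ blocks.
From /n/ at 11 rightward: 12 /n/ is itself a trigger — this domain ends here.
From /n/ at 11 leftward: 10 /v/ blocks.
From /n/ at 12 rightward: 13 /u/ → [+nasal]; word edge.
From /n/ at 12 leftward: 11 /n/ is itself a trigger — this domain ends here.
Target with no active source: position 1 stays [-nasal].
[+nasal] positions on the surface: 4 6 7 8 9 11 12 13.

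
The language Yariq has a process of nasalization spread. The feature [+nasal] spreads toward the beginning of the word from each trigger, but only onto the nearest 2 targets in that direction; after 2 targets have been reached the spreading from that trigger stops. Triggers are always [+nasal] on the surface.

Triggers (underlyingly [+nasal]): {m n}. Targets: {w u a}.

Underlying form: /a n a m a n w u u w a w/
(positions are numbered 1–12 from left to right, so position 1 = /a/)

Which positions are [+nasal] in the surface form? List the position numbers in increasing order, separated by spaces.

From /n/ at 2 leftward: 1 /a/ → [+nasal]; word edge.
From /m/ at 4 leftward: 3 /a/ → [+nasal]; 2 /n/ is itself a trigger — this domain ends here.
From /n/ at 6 leftward: 5 /a/ → [+nasal]; 4 /m/ is itself a trigger — this domain ends here.
Targets with no active source: positions 7 8 9 10 11 12 stay [-nasal].

1 2 3 4 5 6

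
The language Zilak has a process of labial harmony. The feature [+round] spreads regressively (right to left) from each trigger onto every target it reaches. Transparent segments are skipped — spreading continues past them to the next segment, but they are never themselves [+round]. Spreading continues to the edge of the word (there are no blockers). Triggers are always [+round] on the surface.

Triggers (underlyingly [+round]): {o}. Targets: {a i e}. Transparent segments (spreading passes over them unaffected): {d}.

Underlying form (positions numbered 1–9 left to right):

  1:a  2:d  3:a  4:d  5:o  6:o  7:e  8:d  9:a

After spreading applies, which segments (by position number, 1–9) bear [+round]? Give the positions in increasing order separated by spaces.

1 3 5 6

From /o/ at 5 leftward: 4 /d/ transparent; 3 /a/ → [+round]; 2 /d/ transparent; 1 /a/ → [+round]; word edge.
From /o/ at 6 leftward: 5 /o/ is itself a trigger — this domain ends here.
Targets with no active source: positions 7 9 stay [-round].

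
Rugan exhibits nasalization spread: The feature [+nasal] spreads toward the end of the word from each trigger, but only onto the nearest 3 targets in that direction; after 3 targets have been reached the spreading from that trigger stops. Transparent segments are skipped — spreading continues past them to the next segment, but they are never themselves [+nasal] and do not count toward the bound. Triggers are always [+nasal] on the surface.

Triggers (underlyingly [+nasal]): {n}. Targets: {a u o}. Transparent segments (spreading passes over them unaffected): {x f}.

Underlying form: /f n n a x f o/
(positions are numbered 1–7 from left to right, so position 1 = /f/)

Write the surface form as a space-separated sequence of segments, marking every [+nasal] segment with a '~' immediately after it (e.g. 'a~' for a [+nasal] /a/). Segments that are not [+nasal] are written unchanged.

From /n/ at 2 rightward: 3 /n/ is itself a trigger — this domain ends here.
From /n/ at 3 rightward: 4 /a/ → [+nasal]; 5 /x/ transparent; 6 /f/ transparent; 7 /o/ → [+nasal]; word edge.
[+nasal] positions on the surface: 2 3 4 7.

f n~ n~ a~ x f o~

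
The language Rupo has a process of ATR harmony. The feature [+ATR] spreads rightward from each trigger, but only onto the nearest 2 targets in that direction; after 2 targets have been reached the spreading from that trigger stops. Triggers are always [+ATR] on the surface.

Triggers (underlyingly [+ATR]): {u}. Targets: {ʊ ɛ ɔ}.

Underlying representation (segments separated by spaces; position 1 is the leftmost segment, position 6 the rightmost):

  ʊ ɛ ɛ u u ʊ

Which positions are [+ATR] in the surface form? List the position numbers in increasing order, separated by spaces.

4 5 6

From /u/ at 4 rightward: 5 /u/ is itself a trigger — this domain ends here.
From /u/ at 5 rightward: 6 /ʊ/ → [+ATR]; word edge.
Targets with no active source: positions 1 2 3 stay [-ATR].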